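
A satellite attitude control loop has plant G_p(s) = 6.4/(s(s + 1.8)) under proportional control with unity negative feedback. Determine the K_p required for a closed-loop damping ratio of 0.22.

Closed-loop characteristic equation: s² + 1.8s + K_p·6.4 = 0.
So ω_n = √(6.4K_p) and 2ζω_n = 1.8, giving ζ = 1.8/(2√(6.4K_p)).
Setting ζ = 0.22: √(6.4K_p) = 1.8/(2·0.22) = 4.091, so K_p = 16.74/6.4 = 2.61.

K_p = 2.61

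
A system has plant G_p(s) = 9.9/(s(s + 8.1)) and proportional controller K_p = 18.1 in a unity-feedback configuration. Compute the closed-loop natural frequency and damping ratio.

ω_n = 13.4 rad/s, ζ = 0.303

1 + K_p·G_p(s) = 0 gives s² + 8.1s + 179.2 = 0.
Matching s² + 2ζω_n s + ω_n²: ω_n = √179.2 = 13.39 rad/s and 2ζω_n = 8.1, so ζ = 8.1/(2·13.39) = 0.303.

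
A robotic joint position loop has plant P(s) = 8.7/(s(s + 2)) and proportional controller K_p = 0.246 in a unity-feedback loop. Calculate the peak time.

The closed-loop denominator s² + 2s + 2.14 gives ω_n = √2.14 = 1.463 and ζ = 2/(2ω_n) = 0.6836.
Damped frequency ω_d = ω_n√(1−ζ²) = 1.068 rad/s, so peak time T_p = π/ω_d = 2.94 s.

T_p = 2.94 s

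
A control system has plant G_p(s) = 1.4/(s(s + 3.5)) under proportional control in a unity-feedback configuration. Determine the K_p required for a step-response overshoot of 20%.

K_p = 10.5

From %OS = 100·exp(−πζ/√(1−ζ²)) = 20%, ζ = −ln(0.2)/√(π²+ln²(0.2)) = 0.4559.
Characteristic equation s² + 3.5s + 1.4K_p = 0 gives ζ = 3.5/(2√(1.4K_p)).
Setting ζ = 0.4559: √(1.4K_p) = 3.5/(2·0.4559) = 3.838, so K_p = 14.73/1.4 = 10.5.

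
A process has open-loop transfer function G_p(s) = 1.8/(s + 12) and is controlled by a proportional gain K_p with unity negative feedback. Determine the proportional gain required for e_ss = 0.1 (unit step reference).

K_p = 60

For a type-0 loop with proportional control, e_ss = 1/(1 + K_p·G_p(0)).
G_p(0) = 0.15. Require 1/(1 + K_p·0.15) = 0.1, so 1 + 0.15·K_p = 10.
K_p = (10 − 1)/0.15 = 60.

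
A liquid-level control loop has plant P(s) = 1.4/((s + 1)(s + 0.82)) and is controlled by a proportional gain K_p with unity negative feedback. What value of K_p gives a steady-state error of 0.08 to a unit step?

Steady-state error for a unit step on this type-0 loop is 1/(1 + K_p·P(0)).
P(0) = 1.707. Require 1/(1 + K_p·1.707) = 0.08, so 1 + 1.707·K_p = 12.5.
K_p = (12.5 − 1)/1.707 = 6.74.

K_p = 6.74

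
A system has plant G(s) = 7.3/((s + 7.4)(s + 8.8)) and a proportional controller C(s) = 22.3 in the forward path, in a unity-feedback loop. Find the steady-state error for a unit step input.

0.286

The loop is type 0. Static position error constant K_pos = C(0)·G(0) = 22.3·0.1121 = 2.5.
Steady-state error to a unit step: e_ss = 1/(1+K_pos) = 1/3.5 = 0.286.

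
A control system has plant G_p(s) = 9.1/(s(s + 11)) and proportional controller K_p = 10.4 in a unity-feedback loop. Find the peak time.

The closed-loop denominator s² + 11s + 94.64 gives ω_n = √94.64 = 9.728 and ζ = 11/(2ω_n) = 0.5654.
Damped frequency ω_d = ω_n√(1−ζ²) = 8.024 rad/s, so peak time T_p = π/ω_d = 0.392 s.

T_p = 0.392 s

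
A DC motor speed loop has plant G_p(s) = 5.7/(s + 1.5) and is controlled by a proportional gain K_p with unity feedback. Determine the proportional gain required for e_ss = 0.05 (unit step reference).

Steady-state error for a unit step on this type-0 loop is 1/(1 + K_p·G_p(0)).
G_p(0) = 3.8. Require 1/(1 + K_p·3.8) = 0.05, so 1 + 3.8·K_p = 20.
K_p = (20 − 1)/3.8 = 5.

K_p = 5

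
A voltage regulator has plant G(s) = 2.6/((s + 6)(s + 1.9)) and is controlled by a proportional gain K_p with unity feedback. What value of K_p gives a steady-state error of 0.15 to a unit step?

K_p = 24.8

The loop is type 0, so e_ss(step) = 1/(1 + K_pos) with K_pos = K_p·G(0).
G(0) = 0.2281. Require 1/(1 + K_p·0.2281) = 0.15, so 1 + 0.2281·K_p = 6.667.
K_p = (6.667 − 1)/0.2281 = 24.8.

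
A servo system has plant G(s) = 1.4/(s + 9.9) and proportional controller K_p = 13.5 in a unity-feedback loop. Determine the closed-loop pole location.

s = -28.8

Closed-loop transfer function: T(s) = K_p·G(s)/(1 + K_p·G(s)) = 18.9/(s + 9.9 + 18.9) = 18.9/(s + 28.8).
The closed-loop pole is at s = −28.8.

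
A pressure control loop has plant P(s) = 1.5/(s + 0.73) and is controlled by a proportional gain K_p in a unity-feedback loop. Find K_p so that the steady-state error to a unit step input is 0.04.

K_p = 11.7

The loop is type 0, so e_ss(step) = 1/(1 + K_pos) with K_pos = K_p·P(0).
P(0) = 2.055. Require 1/(1 + K_p·2.055) = 0.04, so 1 + 2.055·K_p = 25.
K_p = (25 − 1)/2.055 = 11.7.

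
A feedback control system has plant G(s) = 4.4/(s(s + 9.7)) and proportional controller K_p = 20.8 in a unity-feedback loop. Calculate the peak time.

From 1 + K_pG(s) = 0: s² + 9.7s + 91.52 = 0 ⇒ ω_n = 9.567, ζ = 0.507.
Damped frequency ω_d = ω_n√(1−ζ²) = 8.246 rad/s, so peak time T_p = π/ω_d = 0.381 s.

T_p = 0.381 s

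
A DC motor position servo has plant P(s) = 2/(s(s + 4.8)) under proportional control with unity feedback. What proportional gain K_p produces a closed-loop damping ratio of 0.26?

Closed-loop characteristic equation: s² + 4.8s + K_p·2 = 0.
So ω_n = √(2K_p) and 2ζω_n = 4.8, giving ζ = 4.8/(2√(2K_p)).
Setting ζ = 0.26: √(2K_p) = 4.8/(2·0.26) = 9.231, so K_p = 85.21/2 = 42.6.

K_p = 42.6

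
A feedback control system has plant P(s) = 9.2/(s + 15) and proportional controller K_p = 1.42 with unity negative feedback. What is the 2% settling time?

T_s ≈ 0.143 s

Closed-loop transfer function: T(s) = K_p·P(s)/(1 + K_p·P(s)) = 13.06/(s + 15 + 13.06) = 13.06/(s + 28.06).
Time constant τ = 1/28.06 = 0.03563 s, so the 2% settling time is about 4τ = 0.143 s.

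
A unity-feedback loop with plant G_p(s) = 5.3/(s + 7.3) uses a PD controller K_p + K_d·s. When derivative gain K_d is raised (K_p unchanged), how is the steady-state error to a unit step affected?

K_d affects only the transient (the s-coefficient); the DC loop gain, and hence e_ss, depends only on K_p.

unchanged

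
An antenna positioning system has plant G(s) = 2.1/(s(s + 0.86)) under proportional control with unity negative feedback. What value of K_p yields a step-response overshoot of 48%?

K_p = 1.7

From %OS = 100·exp(−πζ/√(1−ζ²)) = 48%, ζ = −ln(0.48)/√(π²+ln²(0.48)) = 0.2275.
Characteristic equation s² + 0.86s + 2.1K_p = 0 gives ζ = 0.86/(2√(2.1K_p)).
Setting ζ = 0.2275: √(2.1K_p) = 0.86/(2·0.2275) = 1.89, so K_p = 3.572/2.1 = 1.7.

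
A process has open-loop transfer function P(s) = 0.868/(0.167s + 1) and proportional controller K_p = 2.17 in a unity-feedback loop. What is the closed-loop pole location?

Closed loop: T(s) = K_p·P/(1+K_p·P) = 1.884/(0.167s + 1 + 1.884), with pole at s = −(1 + 1.884)/0.167 = −17.27.

s = -17.27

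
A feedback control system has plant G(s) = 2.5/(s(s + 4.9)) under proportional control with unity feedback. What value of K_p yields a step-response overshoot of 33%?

K_p = 21.7

From %OS = 100·exp(−πζ/√(1−ζ²)) = 33%, ζ = −ln(0.33)/√(π²+ln²(0.33)) = 0.3328.
Characteristic equation s² + 4.9s + 2.5K_p = 0 gives ζ = 4.9/(2√(2.5K_p)).
Setting ζ = 0.3328: √(2.5K_p) = 4.9/(2·0.3328) = 7.362, so K_p = 54.2/2.5 = 21.7.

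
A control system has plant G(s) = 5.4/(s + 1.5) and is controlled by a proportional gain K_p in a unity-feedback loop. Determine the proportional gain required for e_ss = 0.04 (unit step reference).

K_p = 6.67

For a type-0 loop with proportional control, e_ss = 1/(1 + K_p·G(0)).
G(0) = 3.6. Require 1/(1 + K_p·3.6) = 0.04, so 1 + 3.6·K_p = 25.
K_p = (25 − 1)/3.6 = 6.67.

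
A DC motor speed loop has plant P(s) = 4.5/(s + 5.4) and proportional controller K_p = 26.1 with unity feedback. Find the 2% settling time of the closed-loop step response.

Closed-loop transfer function: T(s) = K_p·P(s)/(1 + K_p·P(s)) = 117.5/(s + 5.4 + 117.5) = 117.5/(s + 122.9).
Time constant τ = 1/122.9 = 0.00814 s, so the 2% settling time is about 4τ = 0.0326 s.

T_s ≈ 0.0326 s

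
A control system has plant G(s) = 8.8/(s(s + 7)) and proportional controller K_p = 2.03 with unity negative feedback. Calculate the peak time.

T_p = 1.33 s

From 1 + K_pG(s) = 0: s² + 7s + 17.86 = 0 ⇒ ω_n = 4.227, ζ = 0.8281.
Damped frequency ω_d = ω_n√(1−ζ²) = 2.369 rad/s, so peak time T_p = π/ω_d = 1.33 s.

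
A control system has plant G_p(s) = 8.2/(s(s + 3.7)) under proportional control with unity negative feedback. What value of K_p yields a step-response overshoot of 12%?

K_p = 1.33

From %OS = 100·exp(−πζ/√(1−ζ²)) = 12%, ζ = −ln(0.12)/√(π²+ln²(0.12)) = 0.5594.
Characteristic equation s² + 3.7s + 8.2K_p = 0 gives ζ = 3.7/(2√(8.2K_p)).
Setting ζ = 0.5594: √(8.2K_p) = 3.7/(2·0.5594) = 3.307, so K_p = 10.94/8.2 = 1.33.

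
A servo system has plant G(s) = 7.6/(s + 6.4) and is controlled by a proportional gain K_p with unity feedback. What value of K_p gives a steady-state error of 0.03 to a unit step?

For a type-0 loop with proportional control, e_ss = 1/(1 + K_p·G(0)).
G(0) = 1.187. Require 1/(1 + K_p·1.187) = 0.03, so 1 + 1.187·K_p = 33.33.
K_p = (33.33 − 1)/1.187 = 27.2.

K_p = 27.2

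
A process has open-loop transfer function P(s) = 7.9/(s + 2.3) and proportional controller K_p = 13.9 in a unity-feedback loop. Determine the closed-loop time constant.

τ = 0.00892 s

Closed-loop transfer function: T(s) = K_p·P(s)/(1 + K_p·P(s)) = 109.8/(s + 2.3 + 109.8) = 109.8/(s + 112.1).
Time constant τ = 1/112.1 = 0.00892 s.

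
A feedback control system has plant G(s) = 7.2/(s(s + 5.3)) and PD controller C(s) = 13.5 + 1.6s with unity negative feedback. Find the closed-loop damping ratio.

ζ = 0.853

Forward path: (13.5 + 1.6s)·7.2/(s(s+5.3)). The closed-loop characteristic equation is s² + (5.3 + 7.2·1.6)s + 7.2·13.5 = 0.
That is s² + 16.82s + 97.2 = 0, so ω_n = 9.859 rad/s and ζ = 16.82/(2·9.859) = 0.853.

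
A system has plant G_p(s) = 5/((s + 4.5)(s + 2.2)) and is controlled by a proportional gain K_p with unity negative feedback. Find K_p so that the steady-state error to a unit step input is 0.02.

K_p = 97

For a type-0 loop with proportional control, e_ss = 1/(1 + K_p·G_p(0)).
G_p(0) = 0.5051. Require 1/(1 + K_p·0.5051) = 0.02, so 1 + 0.5051·K_p = 50.
K_p = (50 − 1)/0.5051 = 97.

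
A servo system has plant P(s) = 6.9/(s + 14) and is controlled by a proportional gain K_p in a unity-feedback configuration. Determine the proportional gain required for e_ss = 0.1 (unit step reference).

The loop is type 0, so e_ss(step) = 1/(1 + K_pos) with K_pos = K_p·P(0).
P(0) = 0.4929. Require 1/(1 + K_p·0.4929) = 0.1, so 1 + 0.4929·K_p = 10.
K_p = (10 − 1)/0.4929 = 18.3.

K_p = 18.3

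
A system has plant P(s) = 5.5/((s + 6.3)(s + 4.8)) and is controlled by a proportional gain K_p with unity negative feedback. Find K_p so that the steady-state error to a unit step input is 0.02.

Steady-state error for a unit step on this type-0 loop is 1/(1 + K_p·P(0)).
P(0) = 0.1819. Require 1/(1 + K_p·0.1819) = 0.02, so 1 + 0.1819·K_p = 50.
K_p = (50 − 1)/0.1819 = 269.

K_p = 269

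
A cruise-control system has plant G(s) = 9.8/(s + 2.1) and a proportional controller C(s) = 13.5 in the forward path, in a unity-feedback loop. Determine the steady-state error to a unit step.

The loop is type 0. Static position error constant K_pos = C(0)·G(0) = 13.5·4.667 = 63.
Steady-state error to a unit step: e_ss = 1/(1+K_pos) = 1/64 = 0.0156.

0.0156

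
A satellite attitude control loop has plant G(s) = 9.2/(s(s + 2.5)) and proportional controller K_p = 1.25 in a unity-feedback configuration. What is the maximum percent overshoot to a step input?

Closed-loop characteristic equation: s² + 2.5s + 11.5 = 0, so ω_n = 3.391 rad/s and ζ = 2.5/(2·3.391) = 0.3686.
%OS = 100·exp(−πζ/√(1−ζ²)) = 100·exp(−π·0.3686/√0.8641) = 28.8%.

28.8%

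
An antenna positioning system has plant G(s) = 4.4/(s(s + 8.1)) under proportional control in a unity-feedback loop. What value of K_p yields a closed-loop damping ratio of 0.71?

K_p = 7.4

Closed-loop characteristic equation: s² + 8.1s + K_p·4.4 = 0.
So ω_n = √(4.4K_p) and 2ζω_n = 8.1, giving ζ = 8.1/(2√(4.4K_p)).
Setting ζ = 0.71: √(4.4K_p) = 8.1/(2·0.71) = 5.704, so K_p = 32.54/4.4 = 7.4.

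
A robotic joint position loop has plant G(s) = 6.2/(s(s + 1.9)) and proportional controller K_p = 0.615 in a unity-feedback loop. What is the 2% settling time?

T_s ≈ 4.21 s

Closed-loop characteristic equation: s² + 1.9s + 3.813 = 0, so ω_n = 1.953 rad/s and ζ = 1.9/(2·1.953) = 0.4865.
2% settling time T_s ≈ 4/(ζω_n) = 4/0.95 = 4.21 s.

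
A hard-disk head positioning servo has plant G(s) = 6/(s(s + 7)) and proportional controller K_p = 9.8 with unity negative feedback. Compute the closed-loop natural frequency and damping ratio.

The closed-loop denominator is s(s+7) + 9.8·6 = s² + 7s + 58.8.
Matching s² + 2ζω_n s + ω_n²: ω_n = √58.8 = 7.668 rad/s and 2ζω_n = 7, so ζ = 7/(2·7.668) = 0.456.

ω_n = 7.67 rad/s, ζ = 0.456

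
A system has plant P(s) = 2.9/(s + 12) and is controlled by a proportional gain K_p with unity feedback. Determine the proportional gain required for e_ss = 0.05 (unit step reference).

The loop is type 0, so e_ss(step) = 1/(1 + K_pos) with K_pos = K_p·P(0).
P(0) = 0.2417. Require 1/(1 + K_p·0.2417) = 0.05, so 1 + 0.2417·K_p = 20.
K_p = (20 − 1)/0.2417 = 78.6.

K_p = 78.6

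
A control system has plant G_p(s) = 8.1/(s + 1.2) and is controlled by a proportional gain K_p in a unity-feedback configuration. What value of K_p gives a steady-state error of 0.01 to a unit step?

For a type-0 loop with proportional control, e_ss = 1/(1 + K_p·G_p(0)).
G_p(0) = 6.75. Require 1/(1 + K_p·6.75) = 0.01, so 1 + 6.75·K_p = 100.
K_p = (100 − 1)/6.75 = 14.7.

K_p = 14.7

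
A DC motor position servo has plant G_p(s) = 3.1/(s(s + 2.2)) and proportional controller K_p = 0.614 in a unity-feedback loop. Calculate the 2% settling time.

Closed-loop characteristic equation: s² + 2.2s + 1.903 = 0, so ω_n = 1.38 rad/s and ζ = 2.2/(2·1.38) = 0.7973.
2% settling time T_s ≈ 4/(ζω_n) = 4/1.1 = 3.64 s.

T_s ≈ 3.64 s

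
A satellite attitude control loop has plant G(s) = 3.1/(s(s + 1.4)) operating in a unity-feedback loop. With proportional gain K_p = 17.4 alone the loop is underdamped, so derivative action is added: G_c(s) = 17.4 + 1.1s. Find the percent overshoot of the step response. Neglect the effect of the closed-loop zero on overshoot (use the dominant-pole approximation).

Forward path: (17.4 + 1.1s)·3.1/(s(s+1.4)). The closed-loop characteristic equation is s² + (1.4 + 3.1·1.1)s + 3.1·17.4 = 0.
That is s² + 4.81s + 53.94 = 0, so ω_n = 7.344 rad/s and ζ = 4.81/(2·7.344) = 0.3275.
%OS = 100·exp(−πζ/√(1−ζ²)) = 33.7%.

33.7%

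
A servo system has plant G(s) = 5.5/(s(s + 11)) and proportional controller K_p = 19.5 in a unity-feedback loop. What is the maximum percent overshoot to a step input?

Closed-loop characteristic equation: s² + 11s + 107.2 = 0, so ω_n = 10.36 rad/s and ζ = 11/(2·10.36) = 0.5311.
%OS = 100·exp(−πζ/√(1−ζ²)) = 100·exp(−π·0.5311/√0.7179) = 14%.

14%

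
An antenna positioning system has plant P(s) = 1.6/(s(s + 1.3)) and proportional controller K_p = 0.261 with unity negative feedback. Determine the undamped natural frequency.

1 + K_p·P(s) = 0 gives s² + 1.3s + 0.4176 = 0.
Matching s² + 2ζω_n s + ω_n²: ω_n = √0.4176 = 0.6462 rad/s and 2ζω_n = 1.3, so ζ = 1.3/(2·0.6462) = 1.01.

ω_n = 0.646 rad/s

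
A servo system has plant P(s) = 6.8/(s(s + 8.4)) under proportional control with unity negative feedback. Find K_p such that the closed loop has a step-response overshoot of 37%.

K_p = 28.5

From %OS = 100·exp(−πζ/√(1−ζ²)) = 37%, ζ = −ln(0.37)/√(π²+ln²(0.37)) = 0.3017.
Characteristic equation s² + 8.4s + 6.8K_p = 0 gives ζ = 8.4/(2√(6.8K_p)).
Setting ζ = 0.3017: √(6.8K_p) = 8.4/(2·0.3017) = 13.92, so K_p = 193.8/6.8 = 28.5.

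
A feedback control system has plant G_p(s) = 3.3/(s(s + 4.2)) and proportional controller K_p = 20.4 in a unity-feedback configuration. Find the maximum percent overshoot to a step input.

From 1 + K_pG_p(s) = 0: s² + 4.2s + 67.32 = 0 ⇒ ω_n = 8.205, ζ = 0.2559.
%OS = 100·exp(−πζ/√(1−ζ²)) = 100·exp(−π·0.2559/√0.9345) = 43.5%.

43.5%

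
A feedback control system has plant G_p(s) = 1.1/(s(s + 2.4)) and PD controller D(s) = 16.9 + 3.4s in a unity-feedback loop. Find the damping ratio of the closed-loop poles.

ζ = 0.712

Forward path: (16.9 + 3.4s)·1.1/(s(s+2.4)). The closed-loop characteristic equation is s² + (2.4 + 1.1·3.4)s + 1.1·16.9 = 0.
That is s² + 6.14s + 18.59 = 0, so ω_n = 4.312 rad/s and ζ = 6.14/(2·4.312) = 0.712.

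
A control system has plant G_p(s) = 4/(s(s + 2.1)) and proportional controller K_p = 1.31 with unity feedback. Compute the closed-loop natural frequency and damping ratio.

ω_n = 2.29 rad/s, ζ = 0.459

1 + K_p·G_p(s) = 0 gives s² + 2.1s + 5.24 = 0.
Matching s² + 2ζω_n s + ω_n²: ω_n = √5.24 = 2.289 rad/s and 2ζω_n = 2.1, so ζ = 2.1/(2·2.289) = 0.459.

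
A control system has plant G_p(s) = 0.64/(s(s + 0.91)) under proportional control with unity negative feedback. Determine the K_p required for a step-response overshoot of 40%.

From %OS = 100·exp(−πζ/√(1−ζ²)) = 40%, ζ = −ln(0.4)/√(π²+ln²(0.4)) = 0.28.
Characteristic equation s² + 0.91s + 0.64K_p = 0 gives ζ = 0.91/(2√(0.64K_p)).
Setting ζ = 0.28: √(0.64K_p) = 0.91/(2·0.28) = 1.625, so K_p = 2.641/0.64 = 4.13.

K_p = 4.13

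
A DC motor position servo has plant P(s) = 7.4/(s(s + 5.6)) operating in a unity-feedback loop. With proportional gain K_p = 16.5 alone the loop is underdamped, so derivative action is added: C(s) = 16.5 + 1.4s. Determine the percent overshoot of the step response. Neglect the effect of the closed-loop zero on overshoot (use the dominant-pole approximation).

Forward path: (16.5 + 1.4s)·7.4/(s(s+5.6)). The closed-loop characteristic equation is s² + (5.6 + 7.4·1.4)s + 7.4·16.5 = 0.
That is s² + 15.96s + 122.1 = 0, so ω_n = 11.05 rad/s and ζ = 15.96/(2·11.05) = 0.7222.
%OS = 100·exp(−πζ/√(1−ζ²)) = 3.76%.

3.76%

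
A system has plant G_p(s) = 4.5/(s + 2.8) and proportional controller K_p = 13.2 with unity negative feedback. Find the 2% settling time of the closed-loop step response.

T_s ≈ 0.0643 s

Closed-loop transfer function: T(s) = K_p·G_p(s)/(1 + K_p·G_p(s)) = 59.4/(s + 2.8 + 59.4) = 59.4/(s + 62.2).
Time constant τ = 1/62.2 = 0.01608 s, so the 2% settling time is about 4τ = 0.0643 s.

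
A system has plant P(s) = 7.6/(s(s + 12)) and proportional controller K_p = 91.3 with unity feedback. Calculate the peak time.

T_p = 0.122 s

From 1 + K_pP(s) = 0: s² + 12s + 693.9 = 0 ⇒ ω_n = 26.34, ζ = 0.2278.
Damped frequency ω_d = ω_n√(1−ζ²) = 25.65 rad/s, so peak time T_p = π/ω_d = 0.122 s.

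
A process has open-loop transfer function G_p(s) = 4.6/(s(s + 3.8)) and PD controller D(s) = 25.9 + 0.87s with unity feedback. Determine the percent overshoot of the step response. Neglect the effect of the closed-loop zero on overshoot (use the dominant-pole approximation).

30.1%

Forward path: (25.9 + 0.87s)·4.6/(s(s+3.8)). The closed-loop characteristic equation is s² + (3.8 + 4.6·0.87)s + 4.6·25.9 = 0.
That is s² + 7.802s + 119.1 = 0, so ω_n = 10.92 rad/s and ζ = 7.802/(2·10.92) = 0.3574.
%OS = 100·exp(−πζ/√(1−ζ²)) = 30.1%.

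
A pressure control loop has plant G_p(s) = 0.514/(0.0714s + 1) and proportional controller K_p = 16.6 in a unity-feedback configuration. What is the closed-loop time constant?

Closed loop: T(s) = K_p·G_p/(1+K_p·G_p) = 8.532/(0.0714s + 1 + 8.532), with pole at s = −(1 + 8.532)/0.0714 = −133.5.
Closed-loop time constant τ = 1/133.5 = 0.00749 s.

τ = 0.00749 s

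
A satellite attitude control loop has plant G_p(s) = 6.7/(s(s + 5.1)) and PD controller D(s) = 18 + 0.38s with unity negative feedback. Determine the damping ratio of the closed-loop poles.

Forward path: (18 + 0.38s)·6.7/(s(s+5.1)). The closed-loop characteristic equation is s² + (5.1 + 6.7·0.38)s + 6.7·18 = 0.
That is s² + 7.646s + 120.6 = 0, so ω_n = 10.98 rad/s and ζ = 7.646/(2·10.98) = 0.3481.

ζ = 0.348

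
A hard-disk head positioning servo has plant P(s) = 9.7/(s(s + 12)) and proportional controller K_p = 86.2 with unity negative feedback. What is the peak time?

From 1 + K_pP(s) = 0: s² + 12s + 836.1 = 0 ⇒ ω_n = 28.92, ζ = 0.2075.
Damped frequency ω_d = ω_n√(1−ζ²) = 28.29 rad/s, so peak time T_p = π/ω_d = 0.111 s.

T_p = 0.111 s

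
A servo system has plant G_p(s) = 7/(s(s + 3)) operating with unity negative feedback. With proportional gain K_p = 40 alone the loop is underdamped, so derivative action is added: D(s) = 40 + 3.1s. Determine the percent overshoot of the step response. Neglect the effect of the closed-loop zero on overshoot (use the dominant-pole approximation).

3.22%

Forward path: (40 + 3.1s)·7/(s(s+3)). The closed-loop characteristic equation is s² + (3 + 7·3.1)s + 7·40 = 0.
That is s² + 24.7s + 280 = 0, so ω_n = 16.73 rad/s and ζ = 24.7/(2·16.73) = 0.7381.
%OS = 100·exp(−πζ/√(1−ζ²)) = 3.22%.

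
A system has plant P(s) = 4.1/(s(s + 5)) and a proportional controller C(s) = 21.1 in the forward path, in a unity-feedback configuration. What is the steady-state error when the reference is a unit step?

0

The open loop C(s)P(s) has a pole at the origin (type 1), so the static position error constant is infinite and e_ss = 1/(1+∞) = 0.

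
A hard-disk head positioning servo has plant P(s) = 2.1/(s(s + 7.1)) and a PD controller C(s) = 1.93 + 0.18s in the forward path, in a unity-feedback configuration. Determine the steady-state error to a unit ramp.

1.75

The loop has one pole at the origin (type 1). Velocity error constant K_v = lim_{s→0} s·C(s)P(s) = 1.93·2.1/7.1 = 0.5708.
Steady-state error to a unit ramp: e_ss = 1/K_v = 1.75.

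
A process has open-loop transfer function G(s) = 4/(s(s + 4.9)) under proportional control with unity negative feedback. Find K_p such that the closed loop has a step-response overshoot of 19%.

K_p = 6.87

From %OS = 100·exp(−πζ/√(1−ζ²)) = 19%, ζ = −ln(0.19)/√(π²+ln²(0.19)) = 0.4673.
Characteristic equation s² + 4.9s + 4K_p = 0 gives ζ = 4.9/(2√(4K_p)).
Setting ζ = 0.4673: √(4K_p) = 4.9/(2·0.4673) = 5.242, so K_p = 27.48/4 = 6.87.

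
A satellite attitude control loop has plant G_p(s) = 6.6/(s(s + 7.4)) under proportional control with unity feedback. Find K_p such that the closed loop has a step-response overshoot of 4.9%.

From %OS = 100·exp(−πζ/√(1−ζ²)) = 4.9%, ζ = −ln(0.049)/√(π²+ln²(0.049)) = 0.6925.
Characteristic equation s² + 7.4s + 6.6K_p = 0 gives ζ = 7.4/(2√(6.6K_p)).
Setting ζ = 0.6925: √(6.6K_p) = 7.4/(2·0.6925) = 5.343, so K_p = 28.54/6.6 = 4.32.

K_p = 4.32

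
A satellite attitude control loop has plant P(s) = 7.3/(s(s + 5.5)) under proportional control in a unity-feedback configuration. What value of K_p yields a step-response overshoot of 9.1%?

From %OS = 100·exp(−πζ/√(1−ζ²)) = 9.1%, ζ = −ln(0.091)/√(π²+ln²(0.091)) = 0.6066.
Characteristic equation s² + 5.5s + 7.3K_p = 0 gives ζ = 5.5/(2√(7.3K_p)).
Setting ζ = 0.6066: √(7.3K_p) = 5.5/(2·0.6066) = 4.534, so K_p = 20.55/7.3 = 2.82.

K_p = 2.82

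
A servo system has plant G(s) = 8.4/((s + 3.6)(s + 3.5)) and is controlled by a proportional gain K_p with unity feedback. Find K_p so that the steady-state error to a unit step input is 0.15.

For a type-0 loop with proportional control, e_ss = 1/(1 + K_p·G(0)).
G(0) = 0.6667. Require 1/(1 + K_p·0.6667) = 0.15, so 1 + 0.6667·K_p = 6.667.
K_p = (6.667 − 1)/0.6667 = 8.5.

K_p = 8.5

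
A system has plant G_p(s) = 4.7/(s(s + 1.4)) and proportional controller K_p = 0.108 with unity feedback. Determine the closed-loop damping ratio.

The closed-loop denominator is s(s+1.4) + 0.108·4.7 = s² + 1.4s + 0.5076.
Matching s² + 2ζω_n s + ω_n²: ω_n = √0.5076 = 0.7125 rad/s and 2ζω_n = 1.4, so ζ = 1.4/(2·0.7125) = 0.983.

ζ = 0.983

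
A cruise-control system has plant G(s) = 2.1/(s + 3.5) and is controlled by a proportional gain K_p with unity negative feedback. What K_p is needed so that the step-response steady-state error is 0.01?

K_p = 165

The loop is type 0, so e_ss(step) = 1/(1 + K_pos) with K_pos = K_p·G(0).
G(0) = 0.6. Require 1/(1 + K_p·0.6) = 0.01, so 1 + 0.6·K_p = 100.
K_p = (100 − 1)/0.6 = 165.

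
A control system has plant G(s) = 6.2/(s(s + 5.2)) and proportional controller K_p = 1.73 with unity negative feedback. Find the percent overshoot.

The closed-loop denominator s² + 5.2s + 10.73 gives ω_n = √10.73 = 3.275 and ζ = 5.2/(2ω_n) = 0.7939.
%OS = 100·exp(−πζ/√(1−ζ²)) = 100·exp(−π·0.7939/√0.3698) = 1.65%.

1.65%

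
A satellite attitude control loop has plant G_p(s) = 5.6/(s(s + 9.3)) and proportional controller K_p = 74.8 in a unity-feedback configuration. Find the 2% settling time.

T_s ≈ 0.86 s

The closed-loop denominator s² + 9.3s + 418.9 gives ω_n = √418.9 = 20.47 and ζ = 9.3/(2ω_n) = 0.2272.
2% settling time T_s ≈ 4/(ζω_n) = 4/4.65 = 0.86 s.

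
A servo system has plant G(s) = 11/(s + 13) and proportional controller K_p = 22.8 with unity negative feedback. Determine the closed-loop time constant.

Closed-loop transfer function: T(s) = K_p·G(s)/(1 + K_p·G(s)) = 250.8/(s + 13 + 250.8) = 250.8/(s + 263.8).
Time constant τ = 1/263.8 = 0.00379 s.

τ = 0.00379 s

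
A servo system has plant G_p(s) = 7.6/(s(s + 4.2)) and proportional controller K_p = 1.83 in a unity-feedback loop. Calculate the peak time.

The closed-loop denominator s² + 4.2s + 13.91 gives ω_n = √13.91 = 3.729 and ζ = 4.2/(2ω_n) = 0.5631.
Damped frequency ω_d = ω_n√(1−ζ²) = 3.082 rad/s, so peak time T_p = π/ω_d = 1.02 s.

T_p = 1.02 s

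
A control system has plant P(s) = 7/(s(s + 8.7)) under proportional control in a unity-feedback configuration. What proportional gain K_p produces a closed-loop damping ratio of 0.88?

Closed-loop characteristic equation: s² + 8.7s + K_p·7 = 0.
So ω_n = √(7K_p) and 2ζω_n = 8.7, giving ζ = 8.7/(2√(7K_p)).
Setting ζ = 0.88: √(7K_p) = 8.7/(2·0.88) = 4.943, so K_p = 24.44/7 = 3.49.

K_p = 3.49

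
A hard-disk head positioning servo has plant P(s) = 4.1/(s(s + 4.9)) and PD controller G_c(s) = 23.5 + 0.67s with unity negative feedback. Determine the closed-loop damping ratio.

ζ = 0.39

Forward path: (23.5 + 0.67s)·4.1/(s(s+4.9)). The closed-loop characteristic equation is s² + (4.9 + 4.1·0.67)s + 4.1·23.5 = 0.
That is s² + 7.647s + 96.35 = 0, so ω_n = 9.816 rad/s and ζ = 7.647/(2·9.816) = 0.3895.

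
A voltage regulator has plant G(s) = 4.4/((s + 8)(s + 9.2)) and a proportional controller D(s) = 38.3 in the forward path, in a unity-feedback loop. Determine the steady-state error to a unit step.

0.304

The loop is type 0. Static position error constant K_pos = D(0)·G(0) = 38.3·0.05978 = 2.29.
Steady-state error to a unit step: e_ss = 1/(1+K_pos) = 1/3.29 = 0.304.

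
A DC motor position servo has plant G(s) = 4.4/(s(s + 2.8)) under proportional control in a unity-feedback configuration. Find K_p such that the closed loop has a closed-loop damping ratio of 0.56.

Closed-loop characteristic equation: s² + 2.8s + K_p·4.4 = 0.
So ω_n = √(4.4K_p) and 2ζω_n = 2.8, giving ζ = 2.8/(2√(4.4K_p)).
Setting ζ = 0.56: √(4.4K_p) = 2.8/(2·0.56) = 2.5, so K_p = 6.25/4.4 = 1.42.

K_p = 1.42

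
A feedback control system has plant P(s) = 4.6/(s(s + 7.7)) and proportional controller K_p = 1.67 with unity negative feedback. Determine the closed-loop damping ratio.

With unity feedback the closed-loop characteristic equation is s² + 7.7s + 1.67·4.6 = s² + 7.7s + 7.682 = 0.
Matching s² + 2ζω_n s + ω_n²: ω_n = √7.682 = 2.772 rad/s and 2ζω_n = 7.7, so ζ = 7.7/(2·2.772) = 1.39.

ζ = 1.39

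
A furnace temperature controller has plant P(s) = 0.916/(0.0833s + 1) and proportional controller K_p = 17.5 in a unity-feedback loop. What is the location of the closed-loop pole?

s = -204.4

Closed loop: T(s) = K_p·P/(1+K_p·P) = 16.03/(0.0833s + 1 + 16.03), with pole at s = −(1 + 16.03)/0.0833 = −204.4.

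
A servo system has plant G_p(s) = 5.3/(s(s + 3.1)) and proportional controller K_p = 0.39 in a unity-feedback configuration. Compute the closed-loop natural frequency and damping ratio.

ω_n = 1.44 rad/s, ζ = 1.08

The closed-loop denominator is s(s+3.1) + 0.39·5.3 = s² + 3.1s + 2.067.
So ω_n² = 2.067 ⇒ ω_n = 1.438 rad/s, and ζ = 3.1/(2ω_n) = 1.08.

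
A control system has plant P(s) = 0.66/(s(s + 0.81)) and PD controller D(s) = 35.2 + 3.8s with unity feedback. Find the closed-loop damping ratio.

ζ = 0.344

Forward path: (35.2 + 3.8s)·0.66/(s(s+0.81)). The closed-loop characteristic equation is s² + (0.81 + 0.66·3.8)s + 0.66·35.2 = 0.
That is s² + 3.318s + 23.23 = 0, so ω_n = 4.82 rad/s and ζ = 3.318/(2·4.82) = 0.3442.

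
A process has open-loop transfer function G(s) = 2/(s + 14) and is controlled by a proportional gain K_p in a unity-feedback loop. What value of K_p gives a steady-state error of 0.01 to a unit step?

For a type-0 loop with proportional control, e_ss = 1/(1 + K_p·G(0)).
G(0) = 0.1429. Require 1/(1 + K_p·0.1429) = 0.01, so 1 + 0.1429·K_p = 100.
K_p = (100 − 1)/0.1429 = 693.

K_p = 693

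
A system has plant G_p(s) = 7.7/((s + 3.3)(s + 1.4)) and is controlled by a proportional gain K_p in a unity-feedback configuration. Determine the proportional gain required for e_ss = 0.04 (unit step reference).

The loop is type 0, so e_ss(step) = 1/(1 + K_pos) with K_pos = K_p·G_p(0).
G_p(0) = 1.667. Require 1/(1 + K_p·1.667) = 0.04, so 1 + 1.667·K_p = 25.
K_p = (25 − 1)/1.667 = 14.4.

K_p = 14.4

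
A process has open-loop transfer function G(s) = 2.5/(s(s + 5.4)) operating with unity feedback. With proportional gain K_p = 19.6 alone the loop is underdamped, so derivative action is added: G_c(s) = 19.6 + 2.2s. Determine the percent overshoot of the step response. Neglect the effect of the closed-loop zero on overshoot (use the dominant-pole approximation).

2.03%

Forward path: (19.6 + 2.2s)·2.5/(s(s+5.4)). The closed-loop characteristic equation is s² + (5.4 + 2.5·2.2)s + 2.5·19.6 = 0.
That is s² + 10.9s + 49 = 0, so ω_n = 7 rad/s and ζ = 10.9/(2·7) = 0.7786.
%OS = 100·exp(−πζ/√(1−ζ²)) = 2.03%.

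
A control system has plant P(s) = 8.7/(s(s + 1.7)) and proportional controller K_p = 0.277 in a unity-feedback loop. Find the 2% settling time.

T_s ≈ 4.71 s

Closed-loop characteristic equation: s² + 1.7s + 2.41 = 0, so ω_n = 1.552 rad/s and ζ = 1.7/(2·1.552) = 0.5475.
2% settling time T_s ≈ 4/(ζω_n) = 4/0.85 = 4.71 s.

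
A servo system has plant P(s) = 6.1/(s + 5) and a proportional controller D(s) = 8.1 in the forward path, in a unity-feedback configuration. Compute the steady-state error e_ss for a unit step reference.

0.0919

The loop is type 0. Static position error constant K_pos = D(0)·P(0) = 8.1·1.22 = 9.882.
Steady-state error to a unit step: e_ss = 1/(1+K_pos) = 1/10.88 = 0.0919.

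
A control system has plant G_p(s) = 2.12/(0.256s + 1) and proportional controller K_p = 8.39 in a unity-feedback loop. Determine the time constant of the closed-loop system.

Closed loop: T(s) = K_p·G_p/(1+K_p·G_p) = 17.79/(0.256s + 1 + 17.79), with pole at s = −(1 + 17.79)/0.256 = −73.39.
Closed-loop time constant τ = 1/73.39 = 0.0136 s.

τ = 0.0136 s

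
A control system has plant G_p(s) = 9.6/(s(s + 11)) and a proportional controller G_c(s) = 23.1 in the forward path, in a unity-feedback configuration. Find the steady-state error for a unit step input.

0

The open loop G_c(s)G_p(s) has a pole at the origin (type 1), so the static position error constant is infinite and e_ss = 1/(1+∞) = 0.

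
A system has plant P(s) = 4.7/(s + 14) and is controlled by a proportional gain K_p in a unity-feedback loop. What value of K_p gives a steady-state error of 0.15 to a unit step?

For a type-0 loop with proportional control, e_ss = 1/(1 + K_p·P(0)).
P(0) = 0.3357. Require 1/(1 + K_p·0.3357) = 0.15, so 1 + 0.3357·K_p = 6.667.
K_p = (6.667 − 1)/0.3357 = 16.9.

K_p = 16.9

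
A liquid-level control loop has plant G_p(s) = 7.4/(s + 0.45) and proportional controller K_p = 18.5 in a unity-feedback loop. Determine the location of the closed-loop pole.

Closed-loop transfer function: T(s) = K_p·G_p(s)/(1 + K_p·G_p(s)) = 136.9/(s + 0.45 + 136.9) = 136.9/(s + 137.3).
The closed-loop pole is at s = −137.3.

s = -137.3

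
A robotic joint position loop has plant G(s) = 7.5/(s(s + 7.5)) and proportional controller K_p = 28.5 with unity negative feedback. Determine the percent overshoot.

43.4%

The closed-loop denominator s² + 7.5s + 213.8 gives ω_n = √213.8 = 14.62 and ζ = 7.5/(2ω_n) = 0.2565.
%OS = 100·exp(−πζ/√(1−ζ²)) = 100·exp(−π·0.2565/√0.9342) = 43.4%.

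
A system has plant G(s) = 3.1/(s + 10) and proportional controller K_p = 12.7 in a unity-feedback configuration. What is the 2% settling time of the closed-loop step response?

Closed-loop transfer function: T(s) = K_p·G(s)/(1 + K_p·G(s)) = 39.37/(s + 10 + 39.37) = 39.37/(s + 49.37).
Time constant τ = 1/49.37 = 0.02026 s, so the 2% settling time is about 4τ = 0.081 s.

T_s ≈ 0.081 s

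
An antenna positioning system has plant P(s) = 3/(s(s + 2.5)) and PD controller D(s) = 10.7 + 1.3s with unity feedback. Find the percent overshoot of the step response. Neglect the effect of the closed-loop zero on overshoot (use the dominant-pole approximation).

11.6%

Forward path: (10.7 + 1.3s)·3/(s(s+2.5)). The closed-loop characteristic equation is s² + (2.5 + 3·1.3)s + 3·10.7 = 0.
That is s² + 6.4s + 32.1 = 0, so ω_n = 5.666 rad/s and ζ = 6.4/(2·5.666) = 0.5648.
%OS = 100·exp(−πζ/√(1−ζ²)) = 11.6%.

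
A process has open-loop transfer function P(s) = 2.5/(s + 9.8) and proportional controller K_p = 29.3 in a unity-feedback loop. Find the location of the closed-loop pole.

s = -83.05

Closed-loop transfer function: T(s) = K_p·P(s)/(1 + K_p·P(s)) = 73.25/(s + 9.8 + 73.25) = 73.25/(s + 83.05).
The closed-loop pole is at s = −83.05.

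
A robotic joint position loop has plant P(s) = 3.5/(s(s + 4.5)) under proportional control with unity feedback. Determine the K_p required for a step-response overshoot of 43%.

K_p = 21.5

From %OS = 100·exp(−πζ/√(1−ζ²)) = 43%, ζ = −ln(0.43)/√(π²+ln²(0.43)) = 0.2594.
Characteristic equation s² + 4.5s + 3.5K_p = 0 gives ζ = 4.5/(2√(3.5K_p)).
Setting ζ = 0.2594: √(3.5K_p) = 4.5/(2·0.2594) = 8.672, so K_p = 75.21/3.5 = 21.5.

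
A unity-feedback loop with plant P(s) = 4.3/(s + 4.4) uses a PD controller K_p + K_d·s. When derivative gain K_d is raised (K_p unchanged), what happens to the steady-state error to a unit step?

At s = 0 the derivative term contributes nothing: C(0) = K_p regardless of K_d, so K_pos = K_p·P(0) and e_ss are unchanged.

unchanged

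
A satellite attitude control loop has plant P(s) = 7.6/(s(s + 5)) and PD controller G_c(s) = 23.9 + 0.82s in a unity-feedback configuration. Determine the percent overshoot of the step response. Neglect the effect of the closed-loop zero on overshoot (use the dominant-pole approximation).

23.7%

Forward path: (23.9 + 0.82s)·7.6/(s(s+5)). The closed-loop characteristic equation is s² + (5 + 7.6·0.82)s + 7.6·23.9 = 0.
That is s² + 11.23s + 181.6 = 0, so ω_n = 13.48 rad/s and ζ = 11.23/(2·13.48) = 0.4167.
%OS = 100·exp(−πζ/√(1−ζ²)) = 23.7%.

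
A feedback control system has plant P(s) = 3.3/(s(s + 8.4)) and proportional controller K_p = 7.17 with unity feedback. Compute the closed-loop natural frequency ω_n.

ω_n = 4.86 rad/s

The closed-loop denominator is s(s+8.4) + 7.17·3.3 = s² + 8.4s + 23.66.
Matching s² + 2ζω_n s + ω_n²: ω_n = √23.66 = 4.864 rad/s and 2ζω_n = 8.4, so ζ = 8.4/(2·4.864) = 0.863.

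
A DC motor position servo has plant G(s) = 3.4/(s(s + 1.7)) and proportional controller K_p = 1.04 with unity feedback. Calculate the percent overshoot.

Closed-loop characteristic equation: s² + 1.7s + 3.536 = 0, so ω_n = 1.88 rad/s and ζ = 1.7/(2·1.88) = 0.452.
%OS = 100·exp(−πζ/√(1−ζ²)) = 100·exp(−π·0.452/√0.7957) = 20.4%.

20.4%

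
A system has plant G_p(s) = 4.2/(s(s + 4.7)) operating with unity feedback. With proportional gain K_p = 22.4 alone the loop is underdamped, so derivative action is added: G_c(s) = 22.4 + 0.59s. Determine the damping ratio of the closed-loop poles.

Forward path: (22.4 + 0.59s)·4.2/(s(s+4.7)). The closed-loop characteristic equation is s² + (4.7 + 4.2·0.59)s + 4.2·22.4 = 0.
That is s² + 7.178s + 94.08 = 0, so ω_n = 9.699 rad/s and ζ = 7.178/(2·9.699) = 0.37.

ζ = 0.37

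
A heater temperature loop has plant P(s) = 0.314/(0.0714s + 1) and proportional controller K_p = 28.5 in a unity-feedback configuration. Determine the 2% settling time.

T_s ≈ 0.0287 s

Closed loop: T(s) = K_p·P/(1+K_p·P) = 8.949/(0.0714s + 1 + 8.949), with pole at s = −(1 + 8.949)/0.0714 = −139.3.
τ = 1/139.3 = 0.007177 s, so 2% settling time ≈ 4τ = 0.0287 s.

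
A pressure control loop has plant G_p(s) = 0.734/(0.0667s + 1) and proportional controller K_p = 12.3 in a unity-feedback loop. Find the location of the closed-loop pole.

Closed loop: T(s) = K_p·G_p/(1+K_p·G_p) = 9.028/(0.0667s + 1 + 9.028), with pole at s = −(1 + 9.028)/0.0667 = −150.3.

s = -150.3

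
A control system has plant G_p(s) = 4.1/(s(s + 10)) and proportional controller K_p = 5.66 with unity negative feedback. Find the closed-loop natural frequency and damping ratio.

ω_n = 4.82 rad/s, ζ = 1.04

The closed-loop denominator is s(s+10) + 5.66·4.1 = s² + 10s + 23.21.
So ω_n² = 23.21 ⇒ ω_n = 4.817 rad/s, and ζ = 10/(2ω_n) = 1.04.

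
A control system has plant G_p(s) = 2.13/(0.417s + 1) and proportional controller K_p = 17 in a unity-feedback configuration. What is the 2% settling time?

Closed loop: T(s) = K_p·G_p/(1+K_p·G_p) = 36.21/(0.417s + 1 + 36.21), with pole at s = −(1 + 36.21)/0.417 = −89.23.
τ = 1/89.23 = 0.01121 s, so 2% settling time ≈ 4τ = 0.0448 s.

T_s ≈ 0.0448 s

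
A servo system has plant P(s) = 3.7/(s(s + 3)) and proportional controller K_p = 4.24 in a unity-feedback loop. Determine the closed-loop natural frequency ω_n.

The closed-loop denominator is s(s+3) + 4.24·3.7 = s² + 3s + 15.69.
Matching s² + 2ζω_n s + ω_n²: ω_n = √15.69 = 3.961 rad/s and 2ζω_n = 3, so ζ = 3/(2·3.961) = 0.379.

ω_n = 3.96 rad/s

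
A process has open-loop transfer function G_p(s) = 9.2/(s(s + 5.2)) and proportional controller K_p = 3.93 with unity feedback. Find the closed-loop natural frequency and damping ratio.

ω_n = 6.01 rad/s, ζ = 0.432

The closed-loop denominator is s(s+5.2) + 3.93·9.2 = s² + 5.2s + 36.16.
So ω_n² = 36.16 ⇒ ω_n = 6.013 rad/s, and ζ = 5.2/(2ω_n) = 0.432.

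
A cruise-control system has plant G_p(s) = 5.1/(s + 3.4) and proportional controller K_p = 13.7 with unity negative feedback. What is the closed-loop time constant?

Closed-loop transfer function: T(s) = K_p·G_p(s)/(1 + K_p·G_p(s)) = 69.87/(s + 3.4 + 69.87) = 69.87/(s + 73.27).
Time constant τ = 1/73.27 = 0.0136 s.

τ = 0.0136 s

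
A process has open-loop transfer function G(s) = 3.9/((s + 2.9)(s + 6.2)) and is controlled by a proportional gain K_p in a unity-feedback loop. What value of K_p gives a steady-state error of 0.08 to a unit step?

K_p = 53

Steady-state error for a unit step on this type-0 loop is 1/(1 + K_p·G(0)).
G(0) = 0.2169. Require 1/(1 + K_p·0.2169) = 0.08, so 1 + 0.2169·K_p = 12.5.
K_p = (12.5 − 1)/0.2169 = 53.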